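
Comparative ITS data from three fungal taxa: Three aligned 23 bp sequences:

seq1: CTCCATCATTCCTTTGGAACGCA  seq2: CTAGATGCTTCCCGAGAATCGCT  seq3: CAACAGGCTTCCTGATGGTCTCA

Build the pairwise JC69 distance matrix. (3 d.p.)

seq1–seq2: 10/23 sites differ → p ≈ 0.434783, d = −0.75 ln(1 − 0.579711) = 0.650110 ≈ 0.650.
seq1–seq3: 11/23 sites differ → p ≈ 0.478261, d = −0.75 ln(1 − 0.637681) = 0.761423 ≈ 0.761.
seq2–seq3: 9/23 sites differ → p ≈ 0.391304, d = −0.75 ln(1 − 0.521739) = 0.553199 ≈ 0.553.

d(seq1,seq2) = 0.650, d(seq1,seq3) = 0.761, d(seq2,seq3) = 0.553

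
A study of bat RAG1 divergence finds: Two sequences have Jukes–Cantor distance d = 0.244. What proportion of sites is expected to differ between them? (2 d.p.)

0.21

p = (3/4)(1 − e^(−4d/3)) = 0.75 × (1 − e^(-0.325333)) = 0.75 × (1 − 0.722287) = 0.208285.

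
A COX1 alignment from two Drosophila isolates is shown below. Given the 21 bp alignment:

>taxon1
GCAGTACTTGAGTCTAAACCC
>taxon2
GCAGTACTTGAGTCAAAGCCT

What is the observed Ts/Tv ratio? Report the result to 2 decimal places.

2.00

Transitions are A↔G and C↔T; transversions are all other mismatches.
Transitions: 2. Transversions: 1.
R = 2/1 = 2.00.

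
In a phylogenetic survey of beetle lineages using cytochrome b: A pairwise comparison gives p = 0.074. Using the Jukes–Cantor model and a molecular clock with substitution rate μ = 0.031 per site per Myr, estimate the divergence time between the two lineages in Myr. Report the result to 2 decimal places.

d = −(3/4) ln(1 − 4p/3) = −0.75 ln(1 − 0.098667) = −0.75 ln(0.901333)
  = −0.75 × (-0.103881) = 0.077911 substitutions/site.
Under a molecular clock d = 2μt, so t = d/(2μ) = 0.077911 / (2 × 0.031) = 1.26 Myr.

1.26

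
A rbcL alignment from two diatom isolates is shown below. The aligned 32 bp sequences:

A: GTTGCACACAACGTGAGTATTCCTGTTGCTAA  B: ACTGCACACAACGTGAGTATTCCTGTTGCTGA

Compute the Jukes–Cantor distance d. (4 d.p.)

0.1001

The sequences differ at 3 of 32 sites (1, 2, 31), so p = 3/32 = 0.09375.
d = −(3/4) ln(1 − 4p/3) = −0.75 ln(1 − 0.125) = −0.75 ln(0.875)
  = −0.75 × (-0.133531) = 0.100148 substitutions/site.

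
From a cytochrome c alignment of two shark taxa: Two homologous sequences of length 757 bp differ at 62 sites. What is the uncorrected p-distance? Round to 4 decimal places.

p = 62/757 = 0.081902… ≈ 0.0819 (to 4 d.p.).

0.0819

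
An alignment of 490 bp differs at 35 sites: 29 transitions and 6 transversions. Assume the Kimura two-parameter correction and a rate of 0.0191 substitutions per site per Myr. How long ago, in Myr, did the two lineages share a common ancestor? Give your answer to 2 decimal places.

P = 29/490 ≈ 0.059184 and Q = 6/490 ≈ 0.012245.
Under the Kimura two-parameter model, d = −½ ln(1 − 2P − Q) − ¼ ln(1 − 2Q).
1 − 2P − Q = 0.869387, giving −½ ln(0.869387) = 0.069983.
1 − 2Q = 0.97551, giving −¼ ln(0.97551) = 0.006199.
d = 0.069983 + 0.006199 = 0.076182.
Under a molecular clock d = 2μt, so t = d/(2μ) = 0.076182 / (2 × 0.0191) = 1.99 Myr.

1.99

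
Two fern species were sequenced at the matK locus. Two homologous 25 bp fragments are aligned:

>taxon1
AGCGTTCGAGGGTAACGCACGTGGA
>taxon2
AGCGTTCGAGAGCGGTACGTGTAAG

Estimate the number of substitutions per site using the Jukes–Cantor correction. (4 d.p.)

0.6626

The sequences differ at 11 of 25 sites, so p = 11/25 = 0.44.
d = −(3/4) ln(1 − 4p/3) = −0.75 ln(1 − 0.586667) = −0.75 ln(0.413333)
  = −0.75 × (-0.883502) = 0.662627 substitutions/site.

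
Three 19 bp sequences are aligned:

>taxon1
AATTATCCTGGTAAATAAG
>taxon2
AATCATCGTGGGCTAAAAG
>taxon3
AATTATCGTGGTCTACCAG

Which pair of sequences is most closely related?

taxon2 and taxon3

taxon1–taxon2: 6/19 differ, p = 0.316, d = 0.410.
taxon1–taxon3: 5/19 differ, p = 0.263, d = 0.324.
taxon2–taxon3: 4/19 differ, p = 0.211, d = 0.247.
The smallest distance is between taxon2 and taxon3.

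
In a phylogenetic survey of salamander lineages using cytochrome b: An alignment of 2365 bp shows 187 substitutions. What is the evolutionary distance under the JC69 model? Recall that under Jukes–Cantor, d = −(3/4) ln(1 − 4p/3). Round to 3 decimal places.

p = 187/2365 ≈ 0.07907.
d = −(3/4) ln(1 − 4p/3) = −0.75 ln(1 − 0.105427) = −0.75 ln(0.894573)
  = −0.75 × (-0.111409) = 0.083557 substitutions/site.

0.084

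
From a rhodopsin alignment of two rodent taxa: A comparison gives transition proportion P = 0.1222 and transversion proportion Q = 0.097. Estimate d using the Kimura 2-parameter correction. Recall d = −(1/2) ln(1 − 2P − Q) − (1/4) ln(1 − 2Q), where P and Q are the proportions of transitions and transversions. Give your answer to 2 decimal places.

Under the Kimura two-parameter model, d = −½ ln(1 − 2P − Q) − ¼ ln(1 − 2Q).
1 − 2P − Q = 0.6586, giving −½ ln(0.6586) = 0.208819.
1 − 2Q = 0.806, giving −¼ ln(0.806) = 0.053918.
d = 0.208819 + 0.053918 = 0.262737.

0.26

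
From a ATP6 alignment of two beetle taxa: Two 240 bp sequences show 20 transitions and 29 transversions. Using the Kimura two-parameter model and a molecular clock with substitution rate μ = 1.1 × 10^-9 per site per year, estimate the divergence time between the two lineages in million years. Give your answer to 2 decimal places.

P = 20/240 ≈ 0.083333 and Q = 29/240 ≈ 0.120833.
Under the Kimura two-parameter model, d = −½ ln(1 − 2P − Q) − ¼ ln(1 − 2Q).
1 − 2P − Q = 0.712501, giving −½ ln(0.712501) = 0.169487.
1 − 2Q = 0.758334, giving −¼ ln(0.758334) = 0.069158.
d = 0.169487 + 0.069158 = 0.238645.
Under a molecular clock d = 2μt, so t = d/(2μ) = 0.238645 / (2 × 1.1 × 10^-9) = 108.48 million years.

108.48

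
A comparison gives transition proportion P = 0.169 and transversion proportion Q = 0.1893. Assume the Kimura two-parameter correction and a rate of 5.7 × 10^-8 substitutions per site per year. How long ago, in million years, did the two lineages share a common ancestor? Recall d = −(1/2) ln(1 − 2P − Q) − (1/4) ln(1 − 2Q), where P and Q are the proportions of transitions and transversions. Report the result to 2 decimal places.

Under the Kimura two-parameter model, d = −½ ln(1 − 2P − Q) − ¼ ln(1 − 2Q).
1 − 2P − Q = 0.4727, giving −½ ln(0.4727) = 0.374647.
1 − 2Q = 0.6214, giving −¼ ln(0.6214) = 0.118945.
d = 0.374647 + 0.118945 = 0.493592.
Under a molecular clock d = 2μt, so t = d/(2μ) = 0.493592 / (2 × 5.7 × 10^-8) = 4.33 million years.

4.33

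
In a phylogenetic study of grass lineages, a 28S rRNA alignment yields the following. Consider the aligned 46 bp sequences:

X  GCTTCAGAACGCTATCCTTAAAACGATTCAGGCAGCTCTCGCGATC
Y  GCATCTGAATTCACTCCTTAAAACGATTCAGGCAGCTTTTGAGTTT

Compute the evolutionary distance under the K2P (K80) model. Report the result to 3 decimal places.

0.288

Of 46 sites, 4 differences are transitions and 7 are transversions, so P = 4/46 ≈ 0.086957 and Q = 7/46 ≈ 0.152174.
Under the Kimura two-parameter model, d = −½ ln(1 − 2P − Q) − ¼ ln(1 − 2Q).
1 − 2P − Q = 0.673912, giving −½ ln(0.673912) = 0.197328.
1 − 2Q = 0.695652, giving −¼ ln(0.695652) = 0.090726.
d = 0.197328 + 0.090726 = 0.288054.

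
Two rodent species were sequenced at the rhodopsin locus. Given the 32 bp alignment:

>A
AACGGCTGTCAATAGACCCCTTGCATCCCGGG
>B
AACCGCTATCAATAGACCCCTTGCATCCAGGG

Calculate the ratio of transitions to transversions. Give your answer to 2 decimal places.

0.50

Transitions are A↔G and C↔T; transversions are all other mismatches.
Transitions: 1. Transversions: 2.
R = 1/2 = 0.50.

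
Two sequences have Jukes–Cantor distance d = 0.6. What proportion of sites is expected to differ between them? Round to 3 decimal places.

p = (3/4)(1 − e^(−4d/3)) = 0.75 × (1 − e^(-0.8)) = 0.75 × (1 − 0.449329) = 0.413003.

0.413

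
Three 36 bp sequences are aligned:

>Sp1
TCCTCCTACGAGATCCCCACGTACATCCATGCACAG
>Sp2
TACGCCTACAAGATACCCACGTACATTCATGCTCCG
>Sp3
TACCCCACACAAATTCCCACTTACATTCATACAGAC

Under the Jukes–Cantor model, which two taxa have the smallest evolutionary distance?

Sp1 and Sp2

Sp1–Sp2: 7/36 differ, p = 0.194, d = 0.225.
Sp1–Sp3: 13/36 differ, p = 0.361, d = 0.493.
Sp2–Sp3: 13/36 differ, p = 0.361, d = 0.493.
The smallest distance is between Sp1 and Sp2.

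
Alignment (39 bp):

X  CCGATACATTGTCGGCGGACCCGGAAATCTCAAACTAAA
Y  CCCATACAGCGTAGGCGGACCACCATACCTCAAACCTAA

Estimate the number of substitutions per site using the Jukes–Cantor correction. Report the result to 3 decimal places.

The sequences differ at 11 of 39 sites, so p = 11/39 ≈ 0.282051.
d = −(3/4) ln(1 − 4p/3) = −0.75 ln(1 − 0.376068) = −0.75 ln(0.623932)
  = −0.75 × (-0.471714) = 0.353786 substitutions/site.

0.354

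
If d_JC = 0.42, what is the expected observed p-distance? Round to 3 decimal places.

p = (3/4)(1 − e^(−4d/3)) = 0.75 × (1 − e^(-0.56)) = 0.75 × (1 − 0.571209) = 0.321593.

0.322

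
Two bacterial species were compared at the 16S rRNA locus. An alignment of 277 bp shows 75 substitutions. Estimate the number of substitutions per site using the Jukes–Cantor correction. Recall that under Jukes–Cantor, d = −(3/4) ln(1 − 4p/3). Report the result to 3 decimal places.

p = 75/277 ≈ 0.270758.
d = −(3/4) ln(1 − 4p/3) = −0.75 ln(1 − 0.361011) = −0.75 ln(0.638989)
  = −0.75 × (-0.447868) = 0.335901 substitutions/site.

0.336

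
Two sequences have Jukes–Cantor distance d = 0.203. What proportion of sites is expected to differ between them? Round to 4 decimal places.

0.1778

p = (3/4)(1 − e^(−4d/3)) = 0.75 × (1 − e^(-0.270667)) = 0.75 × (1 − 0.762870) = 0.177848.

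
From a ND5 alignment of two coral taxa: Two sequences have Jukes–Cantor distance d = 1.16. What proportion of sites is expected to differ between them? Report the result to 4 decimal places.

0.5903

p = (3/4)(1 − e^(−4d/3)) = 0.75 × (1 − e^(-1.546667)) = 0.75 × (1 − 0.212957) = 0.590282.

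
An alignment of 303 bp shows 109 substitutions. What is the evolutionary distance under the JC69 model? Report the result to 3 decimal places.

p = 109/303 ≈ 0.359736.
d = −(3/4) ln(1 − 4p/3) = −0.75 ln(1 − 0.479648) = −0.75 ln(0.520352)
  = −0.75 × (-0.653250) = 0.489938 substitutions/site.

0.490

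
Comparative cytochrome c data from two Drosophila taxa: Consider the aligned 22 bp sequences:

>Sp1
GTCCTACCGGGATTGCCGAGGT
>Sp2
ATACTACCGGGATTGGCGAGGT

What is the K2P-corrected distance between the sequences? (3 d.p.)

Of 22 sites, 1 differences are transitions and 2 are transversions, so P = 1/22 ≈ 0.045455 and Q = 2/22 ≈ 0.090909.
Under the Kimura two-parameter model, d = −½ ln(1 − 2P − Q) − ¼ ln(1 − 2Q).
1 − 2P − Q = 0.818181, giving −½ ln(0.818181) = 0.100336.
1 − 2Q = 0.818182, giving −¼ ln(0.818182) = 0.050168.
d = 0.100336 + 0.050168 = 0.150504.

0.151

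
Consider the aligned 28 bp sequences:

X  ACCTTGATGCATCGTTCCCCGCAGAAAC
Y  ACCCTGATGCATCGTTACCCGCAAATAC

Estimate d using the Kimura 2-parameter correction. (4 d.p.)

Of 28 sites, 2 differences are transitions and 2 are transversions, so P = 2/28 ≈ 0.071429 and Q = 2/28 ≈ 0.071429.
Under the Kimura two-parameter model, d = −½ ln(1 − 2P − Q) − ¼ ln(1 − 2Q).
1 − 2P − Q = 0.785713, giving −½ ln(0.785713) = 0.120582.
1 − 2Q = 0.857142, giving −¼ ln(0.857142) = 0.038538.
d = 0.120582 + 0.038538 = 0.159120.

0.1591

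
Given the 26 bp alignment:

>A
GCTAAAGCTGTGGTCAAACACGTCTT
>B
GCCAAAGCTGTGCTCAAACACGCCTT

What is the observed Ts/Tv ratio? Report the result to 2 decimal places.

Transitions are A↔G and C↔T; transversions are all other mismatches.
Transitions: 2. Transversions: 1.
R = 2/1 = 2.00.

2.00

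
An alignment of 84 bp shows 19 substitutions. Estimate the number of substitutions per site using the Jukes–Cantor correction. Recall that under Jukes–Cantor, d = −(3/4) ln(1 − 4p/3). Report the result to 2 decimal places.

0.27

p = 19/84 ≈ 0.22619.
d = −(3/4) ln(1 − 4p/3) = −0.75 ln(1 − 0.301587) = −0.75 ln(0.698413)
  = −0.75 × (-0.358945) = 0.269209 substitutions/site.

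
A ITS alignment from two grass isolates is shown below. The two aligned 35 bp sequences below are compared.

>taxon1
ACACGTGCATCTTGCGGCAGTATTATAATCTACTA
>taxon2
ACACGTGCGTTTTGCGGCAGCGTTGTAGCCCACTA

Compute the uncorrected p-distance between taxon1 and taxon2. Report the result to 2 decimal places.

0.23

The sequences differ at 8 of 35 positions (sites 9, 11, 21, 22, 25, 28, 29, 31).
p = 8/35 = 0.228571… ≈ 0.23 (to 2 d.p.).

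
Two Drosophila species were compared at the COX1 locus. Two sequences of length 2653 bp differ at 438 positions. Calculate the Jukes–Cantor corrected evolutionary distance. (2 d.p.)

0.19

p = 438/2653 ≈ 0.165096.
d = −(3/4) ln(1 − 4p/3) = −0.75 ln(1 − 0.220128) = −0.75 ln(0.779872)
  = −0.75 × (-0.248625) = 0.186469 substitutions/site.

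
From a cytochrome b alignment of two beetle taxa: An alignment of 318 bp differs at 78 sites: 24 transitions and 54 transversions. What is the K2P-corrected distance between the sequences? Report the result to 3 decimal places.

0.297

P = 24/318 ≈ 0.075472 and Q = 54/318 ≈ 0.169811.
Under the Kimura two-parameter model, d = −½ ln(1 − 2P − Q) − ¼ ln(1 − 2Q).
1 − 2P − Q = 0.679245, giving −½ ln(0.679245) = 0.193387.
1 − 2Q = 0.660378, giving −¼ ln(0.660378) = 0.103736.
d = 0.193387 + 0.103736 = 0.297123.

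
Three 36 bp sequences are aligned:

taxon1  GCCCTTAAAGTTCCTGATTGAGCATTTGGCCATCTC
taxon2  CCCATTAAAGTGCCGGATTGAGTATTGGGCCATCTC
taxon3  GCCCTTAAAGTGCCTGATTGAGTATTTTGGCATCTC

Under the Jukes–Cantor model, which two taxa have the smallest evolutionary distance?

taxon1 and taxon3

taxon1–taxon2: 6/36 differ, p = 0.167, d = 0.188.
taxon1–taxon3: 4/36 differ, p = 0.111, d = 0.120.
taxon2–taxon3: 6/36 differ, p = 0.167, d = 0.188.
The smallest distance is between taxon1 and taxon3.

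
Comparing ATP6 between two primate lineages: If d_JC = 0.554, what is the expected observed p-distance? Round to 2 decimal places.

0.39

p = (3/4)(1 − e^(−4d/3)) = 0.75 × (1 − e^(-0.738667)) = 0.75 × (1 − 0.477750) = 0.391688.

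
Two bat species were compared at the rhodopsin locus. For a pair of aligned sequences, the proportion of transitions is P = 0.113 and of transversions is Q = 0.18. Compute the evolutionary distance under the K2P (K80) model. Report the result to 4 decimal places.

Under the Kimura two-parameter model, d = −½ ln(1 − 2P − Q) − ¼ ln(1 − 2Q).
1 − 2P − Q = 0.594, giving −½ ln(0.594) = 0.260438.
1 − 2Q = 0.64, giving −¼ ln(0.64) = 0.111572.
d = 0.260438 + 0.111572 = 0.372010.

0.3720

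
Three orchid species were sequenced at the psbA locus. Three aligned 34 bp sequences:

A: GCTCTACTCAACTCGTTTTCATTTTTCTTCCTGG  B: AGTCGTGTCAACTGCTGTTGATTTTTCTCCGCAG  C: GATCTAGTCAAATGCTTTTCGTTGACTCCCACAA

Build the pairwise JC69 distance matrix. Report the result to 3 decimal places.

A–B: 13/34 sites differ → p ≈ 0.382353, d = −0.75 ln(1 − 0.509804) = 0.534712 ≈ 0.535.
A–C: 16/34 sites differ → p ≈ 0.470588, d = −0.75 ln(1 − 0.627451) = 0.740540 ≈ 0.741.
B–C: 15/34 sites differ → p ≈ 0.441176, d = −0.75 ln(1 − 0.588235) = 0.665477 ≈ 0.665.

d(A,B) = 0.535, d(A,C) = 0.741, d(B,C) = 0.665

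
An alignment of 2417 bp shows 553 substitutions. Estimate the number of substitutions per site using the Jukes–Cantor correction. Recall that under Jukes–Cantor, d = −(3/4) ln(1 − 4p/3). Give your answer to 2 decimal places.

0.27

p = 553/2417 ≈ 0.228796.
d = −(3/4) ln(1 − 4p/3) = −0.75 ln(1 − 0.305061) = −0.75 ln(0.694939)
  = −0.75 × (-0.363931) = 0.272948 substitutions/site.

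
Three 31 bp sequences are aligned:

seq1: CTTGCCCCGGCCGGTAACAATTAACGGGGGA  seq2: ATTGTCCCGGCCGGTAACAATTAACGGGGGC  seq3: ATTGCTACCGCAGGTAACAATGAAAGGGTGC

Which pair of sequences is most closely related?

seq1–seq2: 3/31 differ, p = 0.097, d = 0.104.
seq1–seq3: 9/31 differ, p = 0.290, d = 0.367.
seq2–seq3: 8/31 differ, p = 0.258, d = 0.316.
The smallest distance is between seq1 and seq2.

seq1 and seq2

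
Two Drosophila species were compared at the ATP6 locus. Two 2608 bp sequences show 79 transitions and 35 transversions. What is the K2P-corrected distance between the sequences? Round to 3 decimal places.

0.045

P = 79/2608 ≈ 0.030291 and Q = 35/2608 ≈ 0.01342.
Under the Kimura two-parameter model, d = −½ ln(1 − 2P − Q) − ¼ ln(1 − 2Q).
1 − 2P − Q = 0.925998, giving −½ ln(0.925998) = 0.038442.
1 − 2Q = 0.97316, giving −¼ ln(0.97316) = 0.006802.
d = 0.038442 + 0.006802 = 0.045244.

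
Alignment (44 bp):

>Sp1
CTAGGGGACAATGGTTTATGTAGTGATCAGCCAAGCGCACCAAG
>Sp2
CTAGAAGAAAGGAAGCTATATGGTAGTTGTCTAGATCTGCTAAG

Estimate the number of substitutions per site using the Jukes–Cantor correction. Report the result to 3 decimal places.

0.974

The sequences differ at 24 of 44 sites, so p = 24/44 ≈ 0.545455.
d = −(3/4) ln(1 − 4p/3) = −0.75 ln(1 − 0.727273) = −0.75 ln(0.272727)
  = −0.75 × (-1.299284) = 0.974463 substitutions/site.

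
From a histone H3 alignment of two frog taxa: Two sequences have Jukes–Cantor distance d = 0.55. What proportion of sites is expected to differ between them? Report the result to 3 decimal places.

0.390

p = (3/4)(1 − e^(−4d/3)) = 0.75 × (1 − e^(-0.733333)) = 0.75 × (1 − 0.480305) = 0.389771.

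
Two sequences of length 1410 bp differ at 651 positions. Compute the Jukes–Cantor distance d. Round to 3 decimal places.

p = 651/1410 ≈ 0.461702.
d = −(3/4) ln(1 − 4p/3) = −0.75 ln(1 − 0.615603) = −0.75 ln(0.384397)
  = −0.75 × (-0.956079) = 0.717059 substitutions/site.

0.717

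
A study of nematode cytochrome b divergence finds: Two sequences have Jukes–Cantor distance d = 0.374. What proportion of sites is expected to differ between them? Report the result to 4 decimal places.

0.2945

p = (3/4)(1 − e^(−4d/3)) = 0.75 × (1 − e^(-0.498667)) = 0.75 × (1 − 0.607340) = 0.294495.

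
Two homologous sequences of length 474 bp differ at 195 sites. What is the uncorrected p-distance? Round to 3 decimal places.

p = 195/474 = 0.411392… ≈ 0.411 (to 3 d.p.).

0.411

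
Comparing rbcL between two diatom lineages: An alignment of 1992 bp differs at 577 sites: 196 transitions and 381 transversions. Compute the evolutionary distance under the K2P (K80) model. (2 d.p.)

P = 196/1992 ≈ 0.098394 and Q = 381/1992 ≈ 0.191265.
Under the Kimura two-parameter model, d = −½ ln(1 − 2P − Q) − ¼ ln(1 − 2Q).
1 − 2P − Q = 0.611947, giving −½ ln(0.611947) = 0.245555.
1 − 2Q = 0.61747, giving −¼ ln(0.61747) = 0.120531.
d = 0.245555 + 0.120531 = 0.366086.

0.37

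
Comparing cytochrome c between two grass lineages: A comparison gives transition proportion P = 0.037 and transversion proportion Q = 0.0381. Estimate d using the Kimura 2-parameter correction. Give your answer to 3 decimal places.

0.079

Under the Kimura two-parameter model, d = −½ ln(1 − 2P − Q) − ¼ ln(1 − 2Q).
1 − 2P − Q = 0.8879, giving −½ ln(0.8879) = 0.059448.
1 − 2Q = 0.9238, giving −¼ ln(0.9238) = 0.019815.
d = 0.059448 + 0.019815 = 0.079263.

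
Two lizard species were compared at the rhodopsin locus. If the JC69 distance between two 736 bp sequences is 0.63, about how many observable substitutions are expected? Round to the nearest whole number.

Invert JC69: p = (3/4)(1 − e^(−4d/3)) = 0.75 × (1 − e^(-0.84)) = 0.75 × (1 − 0.431711) = 0.426217.
Expected differing sites = pL ≈ 0.426217 × 736 = 313.695712 ≈ 314.

314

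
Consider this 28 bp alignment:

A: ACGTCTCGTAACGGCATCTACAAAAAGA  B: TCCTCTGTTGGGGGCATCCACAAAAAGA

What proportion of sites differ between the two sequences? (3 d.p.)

The sequences differ at 8 of 28 positions (sites 1, 3, 7, 8, 10, 11, 12, 19).
p = 8/28 = 0.285714… ≈ 0.286 (to 3 d.p.).

0.286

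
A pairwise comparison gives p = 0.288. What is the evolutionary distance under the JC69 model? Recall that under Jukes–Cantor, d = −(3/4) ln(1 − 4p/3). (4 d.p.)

0.3634

d = −(3/4) ln(1 − 4p/3) = −0.75 ln(1 − 0.384) = −0.75 ln(0.616)
  = −0.75 × (-0.484508) = 0.363381 substitutions/site.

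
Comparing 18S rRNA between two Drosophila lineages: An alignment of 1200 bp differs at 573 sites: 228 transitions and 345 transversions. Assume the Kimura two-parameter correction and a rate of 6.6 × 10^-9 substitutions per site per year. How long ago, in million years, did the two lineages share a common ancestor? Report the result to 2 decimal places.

P = 228/1200 = 0.19 and Q = 345/1200 = 0.2875.
Under the Kimura two-parameter model, d = −½ ln(1 − 2P − Q) − ¼ ln(1 − 2Q).
1 − 2P − Q = 0.3325, giving −½ ln(0.3325) = 0.550558.
1 − 2Q = 0.425, giving −¼ ln(0.425) = 0.213917.
d = 0.550558 + 0.213917 = 0.764475.
Under a molecular clock d = 2μt, so t = d/(2μ) = 0.764475 / (2 × 6.6 × 10^-9) = 57.91 million years.

57.91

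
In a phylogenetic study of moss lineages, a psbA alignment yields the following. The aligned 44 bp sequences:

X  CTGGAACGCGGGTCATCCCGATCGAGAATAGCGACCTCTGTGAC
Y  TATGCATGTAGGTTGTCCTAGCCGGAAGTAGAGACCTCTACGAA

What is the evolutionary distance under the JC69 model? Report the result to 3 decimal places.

The sequences differ at 20 of 44 sites, so p = 20/44 ≈ 0.454545.
d = −(3/4) ln(1 − 4p/3) = −0.75 ln(1 − 0.60606) = −0.75 ln(0.39394)
  = −0.75 × (-0.931557) = 0.698668 substitutions/site.

0.699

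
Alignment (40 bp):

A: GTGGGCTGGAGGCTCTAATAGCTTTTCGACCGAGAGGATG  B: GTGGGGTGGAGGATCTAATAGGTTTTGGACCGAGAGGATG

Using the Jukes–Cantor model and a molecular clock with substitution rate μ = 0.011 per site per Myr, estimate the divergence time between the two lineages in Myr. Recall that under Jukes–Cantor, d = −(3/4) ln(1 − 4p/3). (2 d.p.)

4.88

The sequences differ at 4 of 40 sites (6, 13, 22, 27), so p = 4/40 = 0.1.
d = −(3/4) ln(1 − 4p/3) = −0.75 ln(1 − 0.133333) = −0.75 ln(0.866667)
  = −0.75 × (-0.143100) = 0.107325 substitutions/site.
Under a molecular clock d = 2μt, so t = d/(2μ) = 0.107325 / (2 × 0.011) = 4.88 Myr.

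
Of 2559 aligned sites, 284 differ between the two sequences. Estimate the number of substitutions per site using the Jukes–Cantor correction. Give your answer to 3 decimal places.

0.120

p = 284/2559 ≈ 0.110981.
d = −(3/4) ln(1 − 4p/3) = −0.75 ln(1 − 0.147975) = −0.75 ln(0.852025)
  = −0.75 × (-0.160139) = 0.120104 substitutions/site.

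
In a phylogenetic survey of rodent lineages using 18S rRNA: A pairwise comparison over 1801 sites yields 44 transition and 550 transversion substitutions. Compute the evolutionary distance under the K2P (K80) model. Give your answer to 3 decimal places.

P = 44/1801 ≈ 0.024431 and Q = 550/1801 ≈ 0.305386.
Under the Kimura two-parameter model, d = −½ ln(1 − 2P − Q) − ¼ ln(1 − 2Q).
1 − 2P − Q = 0.645752, giving −½ ln(0.645752) = 0.218670.
1 − 2Q = 0.389228, giving −¼ ln(0.389228) = 0.235897.
d = 0.218670 + 0.235897 = 0.454567.

0.455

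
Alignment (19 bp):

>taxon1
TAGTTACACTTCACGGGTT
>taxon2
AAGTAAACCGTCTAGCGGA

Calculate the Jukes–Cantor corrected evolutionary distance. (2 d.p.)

0.91

The sequences differ at 10 of 19 sites (1, 5, 7, 8, 10, 13, 14, 16, 18, 19), so p = 10/19 ≈ 0.526316.
d = −(3/4) ln(1 − 4p/3) = −0.75 ln(1 − 0.701755) = −0.75 ln(0.298245)
  = −0.75 × (-1.209840) = 0.907380 substitutions/site.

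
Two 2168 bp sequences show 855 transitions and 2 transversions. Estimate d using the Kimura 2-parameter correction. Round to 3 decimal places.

0.780

P = 855/2168 ≈ 0.394373 and Q = 2/2168 ≈ 0.000923.
Under the Kimura two-parameter model, d = −½ ln(1 − 2P − Q) − ¼ ln(1 − 2Q).
1 − 2P − Q = 0.210331, giving −½ ln(0.210331) = 0.779536.
1 − 2Q = 0.998154, giving −¼ ln(0.998154) = 0.000462.
d = 0.779536 + 0.000462 = 0.779998.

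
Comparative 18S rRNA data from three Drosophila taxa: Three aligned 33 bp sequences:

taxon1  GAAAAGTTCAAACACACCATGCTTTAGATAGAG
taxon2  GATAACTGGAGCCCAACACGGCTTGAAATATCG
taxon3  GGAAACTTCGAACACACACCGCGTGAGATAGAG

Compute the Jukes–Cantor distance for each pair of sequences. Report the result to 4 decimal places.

taxon1–taxon2: 15/33 sites differ → p ≈ 0.454545, d = −0.75 ln(1 − 0.60606) = 0.698667 ≈ 0.6987.
taxon1–taxon3: 8/33 sites differ → p ≈ 0.242424, d = −0.75 ln(1 − 0.323232) = 0.292820 ≈ 0.2928.
taxon2–taxon3: 14/33 sites differ → p ≈ 0.424242, d = −0.75 ln(1 − 0.565656) = 0.625439 ≈ 0.6254.

d(taxon1,taxon2) = 0.6987, d(taxon1,taxon3) = 0.2928, d(taxon2,taxon3) = 0.6254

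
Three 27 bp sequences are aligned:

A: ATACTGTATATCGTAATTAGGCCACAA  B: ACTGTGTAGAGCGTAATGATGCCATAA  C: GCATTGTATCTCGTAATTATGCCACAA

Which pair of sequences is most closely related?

A and C

A–B: 8/27 differ, p = 0.296, d = 0.377.
A–C: 5/27 differ, p = 0.185, d = 0.213.
B–C: 8/27 differ, p = 0.296, d = 0.377.
The smallest distance is between A and C.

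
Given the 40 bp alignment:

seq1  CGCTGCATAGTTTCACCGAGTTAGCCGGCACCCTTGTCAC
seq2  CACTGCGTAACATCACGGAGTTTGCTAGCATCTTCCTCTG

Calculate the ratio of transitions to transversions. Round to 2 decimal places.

Transitions are A↔G and C↔T; transversions are all other mismatches.
Transitions: 9. Transversions: 6.
R = 9/6 = 1.50.

1.50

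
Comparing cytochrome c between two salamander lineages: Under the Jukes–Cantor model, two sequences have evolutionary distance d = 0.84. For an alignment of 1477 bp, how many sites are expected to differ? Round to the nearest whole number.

Invert JC69: p = (3/4)(1 − e^(−4d/3)) = 0.75 × (1 − e^(-1.12)) = 0.75 × (1 − 0.326280) = 0.505290.
Expected differing sites = pL ≈ 0.505290 × 1477 = 746.31333 ≈ 746.

746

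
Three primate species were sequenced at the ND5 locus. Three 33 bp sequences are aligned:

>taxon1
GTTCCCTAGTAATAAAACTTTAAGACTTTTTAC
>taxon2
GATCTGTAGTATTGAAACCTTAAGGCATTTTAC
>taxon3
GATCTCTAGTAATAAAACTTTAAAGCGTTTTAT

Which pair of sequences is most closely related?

taxon1–taxon2: 8/33 differ, p = 0.242, d = 0.293.
taxon1–taxon3: 6/33 differ, p = 0.182, d = 0.208.
taxon2–taxon3: 7/33 differ, p = 0.212, d = 0.249.
The smallest distance is between taxon1 and taxon3.

taxon1 and taxon3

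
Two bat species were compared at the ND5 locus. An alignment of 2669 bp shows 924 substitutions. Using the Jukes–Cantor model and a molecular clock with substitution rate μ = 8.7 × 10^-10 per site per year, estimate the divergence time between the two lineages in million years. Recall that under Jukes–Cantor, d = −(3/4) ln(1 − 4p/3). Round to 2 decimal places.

p = 924/2669 ≈ 0.346197.
d = −(3/4) ln(1 − 4p/3) = −0.75 ln(1 − 0.461596) = −0.75 ln(0.538404)
  = −0.75 × (-0.619146) = 0.464360 substitutions/site.
Under a molecular clock d = 2μt, so t = d/(2μ) = 0.464360 / (2 × 8.7 × 10^-10) = 266.87 million years.

266.87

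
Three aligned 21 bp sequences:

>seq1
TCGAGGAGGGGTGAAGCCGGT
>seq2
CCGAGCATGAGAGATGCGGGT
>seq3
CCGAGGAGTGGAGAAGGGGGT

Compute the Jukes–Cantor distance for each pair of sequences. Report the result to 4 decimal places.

d(seq1,seq2) = 0.4408, d(seq1,seq3) = 0.2865, d(seq2,seq3) = 0.3597

seq1–seq2: 7/21 sites differ → p ≈ 0.333333, d = −0.75 ln(1 − 0.444444) = 0.440839 ≈ 0.4408.
seq1–seq3: 5/21 sites differ → p ≈ 0.238095, d = −0.75 ln(1 − 0.31746) = 0.286451 ≈ 0.2865.
seq2–seq3: 6/21 sites differ → p ≈ 0.285714, d = −0.75 ln(1 − 0.380952) = 0.359679 ≈ 0.3597.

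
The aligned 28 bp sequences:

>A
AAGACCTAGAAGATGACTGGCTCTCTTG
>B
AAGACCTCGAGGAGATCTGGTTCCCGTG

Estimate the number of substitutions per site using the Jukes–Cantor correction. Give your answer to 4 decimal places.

0.3597

The sequences differ at 8 of 28 sites (8, 11, 14, 15, 16, 21, 24, 26), so p = 8/28 ≈ 0.285714.
d = −(3/4) ln(1 − 4p/3) = −0.75 ln(1 − 0.380952) = −0.75 ln(0.619048)
  = −0.75 × (-0.479572) = 0.359679 substitutions/site.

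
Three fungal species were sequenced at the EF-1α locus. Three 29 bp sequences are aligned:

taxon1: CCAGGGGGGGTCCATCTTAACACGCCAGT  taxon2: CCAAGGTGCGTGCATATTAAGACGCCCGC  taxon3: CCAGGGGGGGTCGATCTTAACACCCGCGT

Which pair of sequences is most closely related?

taxon1 and taxon3

taxon1–taxon2: 8/29 differ, p = 0.276, d = 0.344.
taxon1–taxon3: 4/29 differ, p = 0.138, d = 0.152.
taxon2–taxon3: 10/29 differ, p = 0.345, d = 0.462.
The smallest distance is between taxon1 and taxon3.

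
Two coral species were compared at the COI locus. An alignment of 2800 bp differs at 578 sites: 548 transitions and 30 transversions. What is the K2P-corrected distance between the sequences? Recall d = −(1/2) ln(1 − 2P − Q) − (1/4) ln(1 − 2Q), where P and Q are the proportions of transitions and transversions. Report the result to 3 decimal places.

0.263

P = 548/2800 ≈ 0.195714 and Q = 30/2800 ≈ 0.010714.
Under the Kimura two-parameter model, d = −½ ln(1 − 2P − Q) − ¼ ln(1 − 2Q).
1 − 2P − Q = 0.597858, giving −½ ln(0.597858) = 0.257201.
1 − 2Q = 0.978572, giving −¼ ln(0.978572) = 0.005415.
d = 0.257201 + 0.005415 = 0.262616.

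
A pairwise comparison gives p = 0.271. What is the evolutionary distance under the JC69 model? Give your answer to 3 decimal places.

d = −(3/4) ln(1 − 4p/3) = −0.75 ln(1 − 0.361333) = −0.75 ln(0.638667)
  = −0.75 × (-0.448372) = 0.336279 substitutions/site.

0.336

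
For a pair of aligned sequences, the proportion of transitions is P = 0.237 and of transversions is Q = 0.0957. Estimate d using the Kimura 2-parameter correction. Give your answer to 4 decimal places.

0.4747

Under the Kimura two-parameter model, d = −½ ln(1 − 2P − Q) − ¼ ln(1 − 2Q).
1 − 2P − Q = 0.4303, giving −½ ln(0.4303) = 0.421636.
1 − 2Q = 0.8086, giving −¼ ln(0.8086) = 0.053113.
d = 0.421636 + 0.053113 = 0.474749.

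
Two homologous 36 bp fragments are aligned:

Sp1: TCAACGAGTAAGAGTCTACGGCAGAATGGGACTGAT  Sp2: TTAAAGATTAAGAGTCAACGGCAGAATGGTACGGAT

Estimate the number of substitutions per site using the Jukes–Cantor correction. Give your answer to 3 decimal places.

0.188

The sequences differ at 6 of 36 sites (2, 5, 8, 17, 30, 33), so p = 6/36 ≈ 0.166667.
d = −(3/4) ln(1 − 4p/3) = −0.75 ln(1 − 0.222223) = −0.75 ln(0.777777)
  = −0.75 × (-0.251315) = 0.188486 substitutions/site.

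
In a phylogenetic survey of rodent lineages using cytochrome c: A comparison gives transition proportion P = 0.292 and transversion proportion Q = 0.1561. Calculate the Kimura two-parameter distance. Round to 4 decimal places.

0.7673

Under the Kimura two-parameter model, d = −½ ln(1 − 2P − Q) − ¼ ln(1 − 2Q).
1 − 2P − Q = 0.2599, giving −½ ln(0.2599) = 0.673729.
1 − 2Q = 0.6878, giving −¼ ln(0.6878) = 0.093564.
d = 0.673729 + 0.093564 = 0.767293.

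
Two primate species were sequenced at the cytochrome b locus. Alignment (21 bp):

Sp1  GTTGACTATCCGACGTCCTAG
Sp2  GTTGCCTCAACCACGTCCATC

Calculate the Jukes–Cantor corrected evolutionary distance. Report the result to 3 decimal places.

The sequences differ at 8 of 21 sites (5, 8, 9, 10, 12, 19, 20, 21), so p = 8/21 ≈ 0.380952.
d = −(3/4) ln(1 − 4p/3) = −0.75 ln(1 − 0.507936) = −0.75 ln(0.492064)
  = −0.75 × (-0.709146) = 0.531860 substitutions/site.

0.532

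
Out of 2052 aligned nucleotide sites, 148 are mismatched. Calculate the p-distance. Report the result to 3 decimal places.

0.072

p = 148/2052 = 0.072124… ≈ 0.072 (to 3 d.p.).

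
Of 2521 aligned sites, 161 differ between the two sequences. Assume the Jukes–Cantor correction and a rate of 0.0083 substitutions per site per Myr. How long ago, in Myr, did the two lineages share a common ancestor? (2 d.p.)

4.02

p = 161/2521 ≈ 0.063864.
d = −(3/4) ln(1 − 4p/3) = −0.75 ln(1 − 0.085152) = −0.75 ln(0.914848)
  = −0.75 × (-0.088997) = 0.066748 substitutions/site.
Under a molecular clock d = 2μt, so t = d/(2μ) = 0.066748 / (2 × 0.0083) = 4.02 Myr.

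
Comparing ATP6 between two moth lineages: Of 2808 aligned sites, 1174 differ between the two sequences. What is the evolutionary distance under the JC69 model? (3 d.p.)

p = 1174/2808 ≈ 0.418091.
d = −(3/4) ln(1 − 4p/3) = −0.75 ln(1 − 0.557455) = −0.75 ln(0.442545)
  = −0.75 × (-0.815213) = 0.611410 substitutions/site.

0.611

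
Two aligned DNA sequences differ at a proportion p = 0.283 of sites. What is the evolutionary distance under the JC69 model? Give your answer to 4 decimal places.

0.3553

d = −(3/4) ln(1 − 4p/3) = −0.75 ln(1 − 0.377333) = −0.75 ln(0.622667)
  = −0.75 × (-0.473743) = 0.355307 substitutions/site.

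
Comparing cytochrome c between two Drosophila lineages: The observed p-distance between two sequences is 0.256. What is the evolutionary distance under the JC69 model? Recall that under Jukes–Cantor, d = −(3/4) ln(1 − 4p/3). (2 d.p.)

0.31

d = −(3/4) ln(1 − 4p/3) = −0.75 ln(1 − 0.341333) = −0.75 ln(0.658667)
  = −0.75 × (-0.417537) = 0.313153 substitutions/site.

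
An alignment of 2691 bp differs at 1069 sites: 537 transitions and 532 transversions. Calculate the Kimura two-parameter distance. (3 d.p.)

0.580

P = 537/2691 ≈ 0.199554 and Q = 532/2691 ≈ 0.197696.
Under the Kimura two-parameter model, d = −½ ln(1 − 2P − Q) − ¼ ln(1 − 2Q).
1 − 2P − Q = 0.403196, giving −½ ln(0.403196) = 0.454166.
1 − 2Q = 0.604608, giving −¼ ln(0.604608) = 0.125794.
d = 0.454166 + 0.125794 = 0.579960.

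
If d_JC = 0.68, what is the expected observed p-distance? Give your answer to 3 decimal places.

p = (3/4)(1 − e^(−4d/3)) = 0.75 × (1 − e^(-0.906667)) = 0.75 × (1 − 0.403868) = 0.447099.

0.447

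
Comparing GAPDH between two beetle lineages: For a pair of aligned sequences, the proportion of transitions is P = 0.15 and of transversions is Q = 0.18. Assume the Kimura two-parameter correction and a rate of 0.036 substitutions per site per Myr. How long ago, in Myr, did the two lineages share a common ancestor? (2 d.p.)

6.09

Under the Kimura two-parameter model, d = −½ ln(1 − 2P − Q) − ¼ ln(1 − 2Q).
1 − 2P − Q = 0.52, giving −½ ln(0.52) = 0.326963.
1 − 2Q = 0.64, giving −¼ ln(0.64) = 0.111572.
d = 0.326963 + 0.111572 = 0.438535.
Under a molecular clock d = 2μt, so t = d/(2μ) = 0.438535 / (2 × 0.036) = 6.09 Myr.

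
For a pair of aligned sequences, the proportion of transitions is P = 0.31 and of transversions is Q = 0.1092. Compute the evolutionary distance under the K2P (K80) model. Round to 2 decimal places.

Under the Kimura two-parameter model, d = −½ ln(1 − 2P − Q) − ¼ ln(1 − 2Q).
1 − 2P − Q = 0.2708, giving −½ ln(0.2708) = 0.653187.
1 − 2Q = 0.7816, giving −¼ ln(0.7816) = 0.061603.
d = 0.653187 + 0.061603 = 0.714790.

0.71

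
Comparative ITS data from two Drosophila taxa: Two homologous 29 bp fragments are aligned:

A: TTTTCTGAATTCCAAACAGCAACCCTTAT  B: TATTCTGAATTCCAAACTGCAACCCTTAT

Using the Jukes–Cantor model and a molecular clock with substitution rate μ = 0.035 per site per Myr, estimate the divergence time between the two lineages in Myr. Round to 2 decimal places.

1.03

The sequences differ at 2 of 29 sites (2, 18), so p = 2/29 ≈ 0.068966.
d = −(3/4) ln(1 − 4p/3) = −0.75 ln(1 − 0.091955) = −0.75 ln(0.908045)
  = −0.75 × (-0.096461) = 0.072346 substitutions/site.
Under a molecular clock d = 2μt, so t = d/(2μ) = 0.072346 / (2 × 0.035) = 1.03 Myr.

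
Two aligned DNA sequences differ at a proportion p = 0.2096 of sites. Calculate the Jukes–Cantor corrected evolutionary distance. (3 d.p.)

d = −(3/4) ln(1 − 4p/3) = −0.75 ln(1 − 0.279467) = −0.75 ln(0.720533)
  = −0.75 × (-0.327764) = 0.245823 substitutions/site.

0.246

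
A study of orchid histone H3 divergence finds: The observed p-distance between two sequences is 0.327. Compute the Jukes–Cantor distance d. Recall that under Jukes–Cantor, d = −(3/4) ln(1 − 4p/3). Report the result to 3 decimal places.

0.430

d = −(3/4) ln(1 − 4p/3) = −0.75 ln(1 − 0.436) = −0.75 ln(0.564)
  = −0.75 × (-0.572701) = 0.429526 substitutions/site.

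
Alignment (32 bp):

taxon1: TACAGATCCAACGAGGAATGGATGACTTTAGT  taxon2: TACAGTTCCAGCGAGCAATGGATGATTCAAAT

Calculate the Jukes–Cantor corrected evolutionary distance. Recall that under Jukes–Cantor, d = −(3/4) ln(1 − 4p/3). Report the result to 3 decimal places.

The sequences differ at 7 of 32 sites (6, 11, 16, 26, 28, 29, 31), so p = 7/32 = 0.21875.
d = −(3/4) ln(1 − 4p/3) = −0.75 ln(1 − 0.291667) = −0.75 ln(0.708333)
  = −0.75 × (-0.344841) = 0.258631 substitutions/site.

0.259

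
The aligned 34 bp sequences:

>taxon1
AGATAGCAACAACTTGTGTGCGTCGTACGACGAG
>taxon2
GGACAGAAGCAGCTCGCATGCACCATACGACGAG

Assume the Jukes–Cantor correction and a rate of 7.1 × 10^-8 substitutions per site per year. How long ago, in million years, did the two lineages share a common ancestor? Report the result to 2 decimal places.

2.98

The sequences differ at 11 of 34 sites, so p = 11/34 ≈ 0.323529.
d = −(3/4) ln(1 − 4p/3) = −0.75 ln(1 − 0.431372) = −0.75 ln(0.568628)
  = −0.75 × (-0.564529) = 0.423397 substitutions/site.
Under a molecular clock d = 2μt, so t = d/(2μ) = 0.423397 / (2 × 7.1 × 10^-8) = 2.98 million years.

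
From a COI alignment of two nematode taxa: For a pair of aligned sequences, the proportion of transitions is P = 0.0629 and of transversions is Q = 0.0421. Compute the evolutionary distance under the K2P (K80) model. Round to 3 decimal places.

Under the Kimura two-parameter model, d = −½ ln(1 − 2P − Q) − ¼ ln(1 − 2Q).
1 − 2P − Q = 0.8321, giving −½ ln(0.8321) = 0.091901.
1 − 2Q = 0.9158, giving −¼ ln(0.9158) = 0.021989.
d = 0.091901 + 0.021989 = 0.113890.

0.114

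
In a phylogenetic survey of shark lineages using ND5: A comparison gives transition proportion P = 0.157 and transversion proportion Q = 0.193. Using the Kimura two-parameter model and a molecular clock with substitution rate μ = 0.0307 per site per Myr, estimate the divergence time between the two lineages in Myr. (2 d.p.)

Under the Kimura two-parameter model, d = −½ ln(1 − 2P − Q) − ¼ ln(1 − 2Q).
1 − 2P − Q = 0.493, giving −½ ln(0.493) = 0.353623.
1 − 2Q = 0.614, giving −¼ ln(0.614) = 0.121940.
d = 0.353623 + 0.121940 = 0.475563.
Under a molecular clock d = 2μt, so t = d/(2μ) = 0.475563 / (2 × 0.0307) = 7.75 Myr.

7.75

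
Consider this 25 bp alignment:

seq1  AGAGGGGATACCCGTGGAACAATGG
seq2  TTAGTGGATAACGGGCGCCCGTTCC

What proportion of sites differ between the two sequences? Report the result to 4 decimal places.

0.5200

The sequences differ at 13 of 25 positions.
p = 13/25 = 0.5200.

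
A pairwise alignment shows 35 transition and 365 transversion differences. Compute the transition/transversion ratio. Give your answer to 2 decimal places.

R = 35/365 = 0.095890… ≈ 0.10 (to 2 d.p.).

0.10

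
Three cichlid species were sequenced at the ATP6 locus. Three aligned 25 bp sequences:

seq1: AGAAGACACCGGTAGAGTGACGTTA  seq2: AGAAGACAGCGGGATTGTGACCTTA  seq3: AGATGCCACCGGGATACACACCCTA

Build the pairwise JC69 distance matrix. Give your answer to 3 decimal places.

seq1–seq2: 5/25 sites differ → p = 0.2, d = −0.75 ln(1 − 0.266667) = 0.232617 ≈ 0.233.
seq1–seq3: 9/25 sites differ → p = 0.36, d = −0.75 ln(1 − 0.48) = 0.490445 ≈ 0.490.
seq2–seq3: 8/25 sites differ → p = 0.32, d = −0.75 ln(1 − 0.426667) = 0.417216 ≈ 0.417.

d(seq1,seq2) = 0.233, d(seq1,seq3) = 0.490, d(seq2,seq3) = 0.417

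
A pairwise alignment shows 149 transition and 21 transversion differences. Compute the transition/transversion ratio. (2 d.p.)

7.10

R = 149/21 = 7.095238… ≈ 7.10 (to 2 d.p.).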